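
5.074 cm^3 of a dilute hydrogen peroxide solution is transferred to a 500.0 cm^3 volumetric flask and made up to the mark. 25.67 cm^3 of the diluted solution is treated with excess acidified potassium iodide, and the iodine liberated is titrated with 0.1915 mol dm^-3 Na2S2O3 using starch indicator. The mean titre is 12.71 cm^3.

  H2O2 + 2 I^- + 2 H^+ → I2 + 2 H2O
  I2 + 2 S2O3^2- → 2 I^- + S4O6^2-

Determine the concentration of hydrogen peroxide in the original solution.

n(S2O3^2-) = 0.01271 × 0.1915 = 2.434 × 10^-3 mol
n(I2) = n(S2O3^2-)/2 = 1.217 × 10^-3 mol
n(H2O2) in the aliquot = 1.217 × 10^-3 mol (1:1 ratio)
[H2O2]_dilute = 1.217 × 10^-3 / 0.02567 = 0.04741 mol/L
[H2O2]_original = 0.04741 × 500.0/5.074 = 4.672 mol/L

4.672 mol/L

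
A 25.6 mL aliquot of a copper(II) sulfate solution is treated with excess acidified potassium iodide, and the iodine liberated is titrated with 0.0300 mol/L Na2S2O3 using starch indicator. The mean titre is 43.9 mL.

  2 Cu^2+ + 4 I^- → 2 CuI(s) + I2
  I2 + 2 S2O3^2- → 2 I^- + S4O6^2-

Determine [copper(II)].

n(S2O3^2-) = 0.0439 × 0.0300 = 1.32 × 10^-3 mol
n(I2) = n(S2O3^2-)/2 = 6.58 × 10^-4 mol
From the 2:1 ratio, n(Cu2+) in the aliquot = 2/1 × 6.58 × 10^-4 = 1.32 × 10^-3 mol
[Cu2+] = 1.32 × 10^-3 / 0.0256 = 0.0514 mol/L

0.0514 mol/L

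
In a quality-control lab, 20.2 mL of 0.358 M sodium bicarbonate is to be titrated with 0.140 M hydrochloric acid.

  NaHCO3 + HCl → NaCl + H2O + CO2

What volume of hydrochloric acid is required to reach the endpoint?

51.7 mL

n(NaHCO3) = 0.0202 L × 0.358 mol/L = 7.23 × 10^-3 mol
n(HCl) = 7.23 × 10^-3 mol (1:1 stoichiometry)
V(HCl) = 7.23 × 10^-3 mol / 0.140 mol/L = 0.0517 L = 51.7 mL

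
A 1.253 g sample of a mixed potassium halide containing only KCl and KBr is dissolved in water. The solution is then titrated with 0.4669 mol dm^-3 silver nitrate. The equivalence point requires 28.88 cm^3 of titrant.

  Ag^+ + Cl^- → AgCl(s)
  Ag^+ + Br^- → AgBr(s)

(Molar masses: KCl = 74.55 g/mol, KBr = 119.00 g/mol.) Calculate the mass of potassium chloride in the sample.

0.5897 g

n(AgNO3) = 0.02888 × 0.4669 = 0.01348 mol
Let x = n(KCl), y = n(KBr).
Titrant: 1x + 1y = 0.01348;  mass: 74.55x + 119.00y = 1.253
Solving, x = 7.910 × 10^-3 mol, y = 5.574 × 10^-3 mol
mass of KCl = 7.910 × 10^-3 × 74.55 = 0.5897 g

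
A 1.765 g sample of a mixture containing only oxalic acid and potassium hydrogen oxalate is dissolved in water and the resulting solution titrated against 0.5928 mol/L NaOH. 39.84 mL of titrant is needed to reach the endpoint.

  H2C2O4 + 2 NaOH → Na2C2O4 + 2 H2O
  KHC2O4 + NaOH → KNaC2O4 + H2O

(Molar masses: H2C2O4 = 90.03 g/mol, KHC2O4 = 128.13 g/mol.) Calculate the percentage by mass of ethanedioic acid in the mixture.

38.70 %

n(NaOH) = 0.03984 × 0.5928 = 0.02362 mol
Let x = n(H2C2O4), y = n(KHC2O4).
Titrant: 2x + 1y = 0.02362;  mass: 90.03x + 128.13y = 1.765
Solving, x = 7.586 × 10^-3 mol, y = 8.445 × 10^-3 mol
mass of H2C2O4 = 7.586 × 10^-3 × 90.03 = 0.6830 g
% H2C2O4 = 0.6830 / 1.765 × 100 = 38.70 %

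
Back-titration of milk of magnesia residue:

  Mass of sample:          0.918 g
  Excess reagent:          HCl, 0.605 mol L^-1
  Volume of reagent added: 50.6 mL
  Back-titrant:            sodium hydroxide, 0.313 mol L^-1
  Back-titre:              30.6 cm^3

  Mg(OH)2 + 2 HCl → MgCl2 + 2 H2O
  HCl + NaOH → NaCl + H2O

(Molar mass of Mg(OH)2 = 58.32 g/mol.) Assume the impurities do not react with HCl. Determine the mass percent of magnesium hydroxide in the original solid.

66.8 %

n(HCl) added = 0.0506 × 0.605 = 0.0306 mol
n(NaOH) used in back-titration = 0.0306 × 0.313 = 9.58 × 10^-3 mol
n(HCl) left over = 9.58 × 10^-3 mol (1:1 ratio)
n(HCl) consumed by analyte = 0.0306 − 9.58 × 10^-3 = 0.0210 mol
From the 1:2 ratio, n(Mg(OH)2) = 1/2 × 0.0210 = 0.0105 mol
mass of Mg(OH)2 = 0.0105 × 58.32 = 0.613 g
% Mg(OH)2 = 0.613 / 0.918 × 100 = 66.8 %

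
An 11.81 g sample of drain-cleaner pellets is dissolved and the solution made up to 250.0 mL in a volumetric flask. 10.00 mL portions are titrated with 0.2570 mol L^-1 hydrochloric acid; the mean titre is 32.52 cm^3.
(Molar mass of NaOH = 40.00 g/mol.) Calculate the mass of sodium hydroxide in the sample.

NaOH + HCl → NaCl + H2O
n(HCl) per titration = 0.03252 × 0.2570 = 8.358 × 10^-3 mol
n(NaOH) in each aliquot = 8.358 × 10^-3 mol (1:1 ratio)
n(NaOH) in the whole flask = 8.358 × 10^-3 × 250.0/10.00 = 0.2089 mol
mass of NaOH = 0.2089 × 40.00 = 8.358 g

8.358 g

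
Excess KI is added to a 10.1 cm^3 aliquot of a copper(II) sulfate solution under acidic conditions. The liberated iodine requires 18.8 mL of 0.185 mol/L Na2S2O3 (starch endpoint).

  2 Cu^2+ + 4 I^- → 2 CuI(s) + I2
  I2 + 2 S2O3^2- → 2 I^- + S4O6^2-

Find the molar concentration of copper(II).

0.344 mol/L

n(S2O3^2-) = 0.0188 × 0.185 = 3.48 × 10^-3 mol
n(I2) = n(S2O3^2-)/2 = 1.74 × 10^-3 mol
From the 2:1 ratio, n(Cu2+) in the aliquot = 2/1 × 1.74 × 10^-3 = 3.48 × 10^-3 mol
[Cu2+] = 3.48 × 10^-3 / 0.0101 = 0.344 mol/L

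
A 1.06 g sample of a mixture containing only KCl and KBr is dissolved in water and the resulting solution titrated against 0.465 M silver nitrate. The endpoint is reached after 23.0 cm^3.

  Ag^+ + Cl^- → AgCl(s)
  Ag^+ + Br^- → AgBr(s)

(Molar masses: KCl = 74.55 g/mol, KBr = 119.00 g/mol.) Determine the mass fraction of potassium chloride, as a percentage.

n(AgNO3) = 0.0230 × 0.465 = 0.0107 mol
Let x = n(KCl), y = n(KBr).
Titrant: 1x + 1y = 0.0107;  mass: 74.55x + 119.00y = 1.06
Solving, x = 4.79 × 10^-3 mol, y = 5.91 × 10^-3 mol
mass of KCl = 4.79 × 10^-3 × 74.55 = 0.357 g
% KCl = 0.357 / 1.06 × 100 = 33.7 %

33.7 %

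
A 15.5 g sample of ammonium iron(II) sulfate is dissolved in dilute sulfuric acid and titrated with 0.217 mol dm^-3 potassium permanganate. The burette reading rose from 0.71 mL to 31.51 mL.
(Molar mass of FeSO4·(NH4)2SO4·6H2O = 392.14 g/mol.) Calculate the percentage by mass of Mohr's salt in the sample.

84.5 %

MnO4^- + 5 Fe^2+ + 8 H^+ → Mn^2+ + 5 Fe^3+ + 4 H2O
n(KMnO4) = 0.0308 L × 0.217 mol/L = 6.68 × 10^-3 mol
From the 5:1 ratio, n(FeSO4·(NH4)2SO4·6H2O) = 5/1 × 6.68 × 10^-3 = 0.0334 mol
mass of FeSO4·(NH4)2SO4·6H2O = 0.0334 × 392.14 g/mol = 13.1 g
% FeSO4·(NH4)2SO4·6H2O = 13.1 / 15.5 × 100 = 84.5 %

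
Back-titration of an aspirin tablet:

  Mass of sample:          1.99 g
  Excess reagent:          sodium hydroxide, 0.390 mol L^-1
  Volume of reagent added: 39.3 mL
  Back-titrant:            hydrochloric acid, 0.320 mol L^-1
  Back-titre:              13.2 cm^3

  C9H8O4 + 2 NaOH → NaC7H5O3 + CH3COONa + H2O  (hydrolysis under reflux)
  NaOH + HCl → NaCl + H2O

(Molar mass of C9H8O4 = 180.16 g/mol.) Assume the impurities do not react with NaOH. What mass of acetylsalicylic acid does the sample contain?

1.00 g

n(NaOH) added = 0.0393 × 0.390 = 0.0153 mol
n(HCl) used in back-titration = 0.0132 × 0.320 = 4.22 × 10^-3 mol
n(NaOH) left over = 4.22 × 10^-3 mol (1:1 ratio)
n(NaOH) consumed by analyte = 0.0153 − 4.22 × 10^-3 = 0.0111 mol
From the 1:2 ratio, n(C9H8O4) = 1/2 × 0.0111 = 5.55 × 10^-3 mol
mass of C9H8O4 = 5.55 × 10^-3 × 180.16 = 1.00 g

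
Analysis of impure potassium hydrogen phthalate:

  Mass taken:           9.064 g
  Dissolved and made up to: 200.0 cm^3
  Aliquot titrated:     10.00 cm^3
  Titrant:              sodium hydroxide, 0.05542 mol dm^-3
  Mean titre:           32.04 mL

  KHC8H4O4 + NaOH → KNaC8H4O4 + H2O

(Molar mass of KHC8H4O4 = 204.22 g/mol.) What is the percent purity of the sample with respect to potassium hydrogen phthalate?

80.01 %

n(NaOH) per titration = 0.03204 × 0.05542 = 1.776 × 10^-3 mol
n(KHC8H4O4) in each aliquot = 1.776 × 10^-3 mol (1:1 ratio)
n(KHC8H4O4) in the whole flask = 1.776 × 10^-3 × 200.0/10.00 = 0.03551 mol
mass of KHC8H4O4 = 0.03551 × 204.22 = 7.252 g
% KHC8H4O4 = 7.252 / 9.064 × 100 = 80.01 %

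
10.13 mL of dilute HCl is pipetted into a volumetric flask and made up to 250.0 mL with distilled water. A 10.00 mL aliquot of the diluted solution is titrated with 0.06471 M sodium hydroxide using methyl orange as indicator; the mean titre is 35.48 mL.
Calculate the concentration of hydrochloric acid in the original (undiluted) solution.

5.666 M

HCl + NaOH → NaCl + H2O
n(NaOH) = 0.03548 × 0.06471 = 2.296 × 10^-3 mol
n(HCl) in the aliquot = 2.296 × 10^-3 mol (1:1 ratio)
[HCl]_dilute = 2.296 × 10^-3 / 0.01000 = 0.2296 mol/L
Dilution factor = 250.0 / 10.13 = 24.68
[HCl]_stock = 0.2296 × 24.68 = 5.666 mol/L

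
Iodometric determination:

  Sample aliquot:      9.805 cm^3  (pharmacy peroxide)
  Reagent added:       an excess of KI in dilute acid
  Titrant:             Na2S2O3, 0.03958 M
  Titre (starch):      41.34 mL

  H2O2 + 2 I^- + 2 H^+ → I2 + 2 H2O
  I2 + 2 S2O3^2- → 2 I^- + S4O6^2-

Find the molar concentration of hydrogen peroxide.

n(S2O3^2-) = 0.04134 × 0.03958 = 1.636 × 10^-3 mol
n(I2) = n(S2O3^2-)/2 = 8.181 × 10^-4 mol
n(H2O2) in the aliquot = 8.181 × 10^-4 mol (1:1 ratio)
[H2O2] = 8.181 × 10^-4 / 0.009805 = 0.08344 mol/L

0.08344 M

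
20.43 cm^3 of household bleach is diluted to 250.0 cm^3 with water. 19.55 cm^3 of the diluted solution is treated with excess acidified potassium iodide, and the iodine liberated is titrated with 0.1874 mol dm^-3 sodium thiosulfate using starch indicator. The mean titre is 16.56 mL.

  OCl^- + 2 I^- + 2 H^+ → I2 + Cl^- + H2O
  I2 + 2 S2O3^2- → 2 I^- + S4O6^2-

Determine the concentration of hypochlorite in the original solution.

0.9712 mol/L

n(S2O3^2-) = 0.01656 × 0.1874 = 3.103 × 10^-3 mol
n(I2) = n(S2O3^2-)/2 = 1.552 × 10^-3 mol
n(OCl^-) in the aliquot = 1.552 × 10^-3 mol (1:1 ratio)
[OCl^-]_dilute = 1.552 × 10^-3 / 0.01955 = 0.07937 mol/L
[OCl^-]_original = 0.07937 × 250.0/20.43 = 0.9712 mol/L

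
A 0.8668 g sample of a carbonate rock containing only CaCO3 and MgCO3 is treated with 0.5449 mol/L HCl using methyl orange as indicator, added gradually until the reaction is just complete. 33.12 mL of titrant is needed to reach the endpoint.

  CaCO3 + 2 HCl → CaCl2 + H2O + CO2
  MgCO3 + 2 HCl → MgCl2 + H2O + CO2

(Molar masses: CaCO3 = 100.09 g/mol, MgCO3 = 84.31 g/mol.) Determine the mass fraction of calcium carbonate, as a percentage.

n(HCl) = 0.03312 × 0.5449 = 0.01805 mol
Let x = n(CaCO3), y = n(MgCO3).
Titrant: 2x + 2y = 0.01805;  mass: 100.09x + 84.31y = 0.8668
Solving, x = 6.719 × 10^-3 mol, y = 2.305 × 10^-3 mol
mass of CaCO3 = 6.719 × 10^-3 × 100.09 = 0.6725 g
% CaCO3 = 0.6725 / 0.8668 × 100 = 77.58 %

77.58 %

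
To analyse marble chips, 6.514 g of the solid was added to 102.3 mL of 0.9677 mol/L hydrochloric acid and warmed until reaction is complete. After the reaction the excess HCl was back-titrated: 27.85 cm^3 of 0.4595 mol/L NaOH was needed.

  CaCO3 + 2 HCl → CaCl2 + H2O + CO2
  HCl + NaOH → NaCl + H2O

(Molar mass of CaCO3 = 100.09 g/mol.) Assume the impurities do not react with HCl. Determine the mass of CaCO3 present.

4.314 g

n(HCl) added = 0.1023 × 0.9677 = 0.09900 mol
n(NaOH) used in back-titration = 0.02785 × 0.4595 = 0.01280 mol
n(HCl) left over = 0.01280 mol (1:1 ratio)
n(HCl) consumed by analyte = 0.09900 − 0.01280 = 0.08620 mol
From the 1:2 ratio, n(CaCO3) = 1/2 × 0.08620 = 0.04310 mol
mass of CaCO3 = 0.04310 × 100.09 = 4.314 g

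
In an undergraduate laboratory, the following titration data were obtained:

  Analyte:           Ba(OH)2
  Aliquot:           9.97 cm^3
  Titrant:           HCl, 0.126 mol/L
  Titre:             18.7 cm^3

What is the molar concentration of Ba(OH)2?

Ba(OH)2 + 2 HCl → BaCl2 + 2 H2O
n(HCl) = 0.0187 L × 0.126 mol/L = 2.36 × 10^-3 mol
From the 1:2 mole ratio, n(Ba(OH)2) = 1/2 × 2.36 × 10^-3 = 1.18 × 10^-3 mol
[Ba(OH)2] = 1.18 × 10^-3 mol / 0.00997 L = 0.118 mol/L

0.118 mol/L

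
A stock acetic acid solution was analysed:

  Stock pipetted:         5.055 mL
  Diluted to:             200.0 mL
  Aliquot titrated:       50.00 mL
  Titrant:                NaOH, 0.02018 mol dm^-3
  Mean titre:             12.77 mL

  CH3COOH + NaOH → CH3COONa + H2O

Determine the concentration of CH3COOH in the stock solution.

0.2039 mol/L

n(NaOH) = 0.01277 × 0.02018 = 2.577 × 10^-4 mol
n(CH3COOH) in the aliquot = 2.577 × 10^-4 mol (1:1 ratio)
[CH3COOH]_dilute = 2.577 × 10^-4 / 0.05000 = 0.005154 mol/L
Dilution factor = 200.0 / 5.055 = 39.56
[CH3COOH]_stock = 0.005154 × 39.56 = 0.2039 mol/L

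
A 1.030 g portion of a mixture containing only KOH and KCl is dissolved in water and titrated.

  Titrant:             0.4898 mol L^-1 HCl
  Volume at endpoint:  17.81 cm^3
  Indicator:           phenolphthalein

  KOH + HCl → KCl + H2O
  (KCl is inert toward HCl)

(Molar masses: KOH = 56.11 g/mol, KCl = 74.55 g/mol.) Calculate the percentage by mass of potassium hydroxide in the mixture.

47.52 %

n(HCl) = 0.01781 × 0.4898 = 8.723 × 10^-3 mol
Let x = n(KOH), y = n(KCl).
Titrant: 1x = 8.723 × 10^-3;  mass: 56.11x + 74.55y = 1.030
Solving, x = 8.723 × 10^-3 mol, y = 7.251 × 10^-3 mol
mass of KOH = 8.723 × 10^-3 × 56.11 = 0.4895 g
% KOH = 0.4895 / 1.030 × 100 = 47.52 %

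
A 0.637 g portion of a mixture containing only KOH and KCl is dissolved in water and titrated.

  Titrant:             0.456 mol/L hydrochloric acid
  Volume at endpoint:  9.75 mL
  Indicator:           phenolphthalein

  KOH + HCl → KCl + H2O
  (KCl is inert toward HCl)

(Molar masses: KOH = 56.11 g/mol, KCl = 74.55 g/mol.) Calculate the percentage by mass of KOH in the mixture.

n(HCl) = 0.00975 × 0.456 = 4.45 × 10^-3 mol
Let x = n(KOH), y = n(KCl).
Titrant: 1x = 4.45 × 10^-3;  mass: 56.11x + 74.55y = 0.637
Solving, x = 4.45 × 10^-3 mol, y = 5.20 × 10^-3 mol
mass of KOH = 4.45 × 10^-3 × 56.11 = 0.249 g
% KOH = 0.249 / 0.637 × 100 = 39.2 %

39.2 %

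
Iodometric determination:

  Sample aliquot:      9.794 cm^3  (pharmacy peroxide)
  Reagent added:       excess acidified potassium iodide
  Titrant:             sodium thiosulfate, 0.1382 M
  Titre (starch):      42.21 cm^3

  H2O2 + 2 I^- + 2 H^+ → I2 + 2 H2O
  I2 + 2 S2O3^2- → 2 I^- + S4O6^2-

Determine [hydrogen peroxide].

0.2978 M

n(S2O3^2-) = 0.04221 × 0.1382 = 5.833 × 10^-3 mol
n(I2) = n(S2O3^2-)/2 = 2.917 × 10^-3 mol
n(H2O2) in the aliquot = 2.917 × 10^-3 mol (1:1 ratio)
[H2O2] = 2.917 × 10^-3 / 0.009794 = 0.2978 mol/L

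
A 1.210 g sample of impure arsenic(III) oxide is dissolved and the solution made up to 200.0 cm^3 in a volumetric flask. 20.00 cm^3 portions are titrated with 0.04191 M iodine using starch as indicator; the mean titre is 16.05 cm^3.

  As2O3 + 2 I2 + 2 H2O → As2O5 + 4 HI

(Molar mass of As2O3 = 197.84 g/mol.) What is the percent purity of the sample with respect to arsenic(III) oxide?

n(I2) per titration = 0.01605 × 0.04191 = 6.727 × 10^-4 mol
From the 1:2 ratio, n(As2O3) in each aliquot = 1/2 × 6.727 × 10^-4 = 3.363 × 10^-4 mol
n(As2O3) in the whole flask = 3.363 × 10^-4 × 200.0/20.00 = 3.363 × 10^-3 mol
mass of As2O3 = 3.363 × 10^-3 × 197.84 = 0.6654 g
% As2O3 = 0.6654 / 1.210 × 100 = 54.99 %

54.99 %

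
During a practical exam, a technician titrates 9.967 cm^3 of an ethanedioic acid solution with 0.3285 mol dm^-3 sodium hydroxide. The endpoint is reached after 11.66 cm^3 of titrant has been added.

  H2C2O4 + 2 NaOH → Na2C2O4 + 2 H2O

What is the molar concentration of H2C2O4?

0.1921 mol/L

n(NaOH) = 0.01166 L × 0.3285 mol/L = 3.830 × 10^-3 mol
From the 1:2 mole ratio, n(H2C2O4) = 1/2 × 3.830 × 10^-3 = 1.915 × 10^-3 mol
[H2C2O4] = 1.915 × 10^-3 mol / 0.009967 L = 0.1921 mol/L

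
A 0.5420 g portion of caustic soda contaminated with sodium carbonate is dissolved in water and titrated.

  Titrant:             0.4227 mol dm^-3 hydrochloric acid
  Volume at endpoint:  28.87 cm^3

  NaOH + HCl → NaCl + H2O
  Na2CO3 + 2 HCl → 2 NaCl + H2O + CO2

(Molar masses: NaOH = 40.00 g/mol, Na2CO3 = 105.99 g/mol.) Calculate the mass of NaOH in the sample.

n(HCl) = 0.02887 × 0.4227 = 0.01220 mol
Let x = n(NaOH), y = n(Na2CO3).
Titrant: 1x + 2y = 0.01220;  mass: 40.00x + 105.99y = 0.5420
Solving, x = 8.058 × 10^-3 mol, y = 2.073 × 10^-3 mol
mass of NaOH = 8.058 × 10^-3 × 40.00 = 0.3223 g

0.3223 g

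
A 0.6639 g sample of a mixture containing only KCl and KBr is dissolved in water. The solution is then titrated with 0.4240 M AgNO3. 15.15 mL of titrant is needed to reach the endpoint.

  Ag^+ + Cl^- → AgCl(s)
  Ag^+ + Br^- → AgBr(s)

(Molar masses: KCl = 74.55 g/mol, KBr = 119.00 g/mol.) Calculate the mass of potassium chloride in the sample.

0.1686 g

n(AgNO3) = 0.01515 × 0.4240 = 6.424 × 10^-3 mol
Let x = n(KCl), y = n(KBr).
Titrant: 1x + 1y = 6.424 × 10^-3;  mass: 74.55x + 119.00y = 0.6639
Solving, x = 2.261 × 10^-3 mol, y = 4.162 × 10^-3 mol
mass of KCl = 2.261 × 10^-3 × 74.55 = 0.1686 g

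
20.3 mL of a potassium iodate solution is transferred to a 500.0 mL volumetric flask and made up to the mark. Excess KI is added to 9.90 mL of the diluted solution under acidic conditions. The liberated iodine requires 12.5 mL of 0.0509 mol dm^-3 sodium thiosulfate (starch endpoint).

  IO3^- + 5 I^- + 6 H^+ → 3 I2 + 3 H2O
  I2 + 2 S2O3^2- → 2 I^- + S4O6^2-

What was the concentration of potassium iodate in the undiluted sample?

n(S2O3^2-) = 0.0125 × 0.0509 = 6.36 × 10^-4 mol
n(I2) = n(S2O3^2-)/2 = 3.18 × 10^-4 mol
From the 1:3 ratio, n(IO3^-) in the aliquot = 1/3 × 3.18 × 10^-4 = 1.06 × 10^-4 mol
[IO3^-]_dilute = 1.06 × 10^-4 / 0.00990 = 0.0107 mol/L
[IO3^-]_original = 0.0107 × 500.0/20.3 = 0.264 mol/L

0.264 mol/L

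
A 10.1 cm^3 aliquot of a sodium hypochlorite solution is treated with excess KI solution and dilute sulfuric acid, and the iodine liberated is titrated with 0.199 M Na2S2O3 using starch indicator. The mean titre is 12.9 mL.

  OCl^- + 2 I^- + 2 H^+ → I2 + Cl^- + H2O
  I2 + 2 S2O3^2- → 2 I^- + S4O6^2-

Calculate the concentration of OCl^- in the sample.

n(S2O3^2-) = 0.0129 × 0.199 = 2.57 × 10^-3 mol
n(I2) = n(S2O3^2-)/2 = 1.28 × 10^-3 mol
n(OCl^-) in the aliquot = 1.28 × 10^-3 mol (1:1 ratio)
[OCl^-] = 1.28 × 10^-3 / 0.0101 = 0.127 mol/L

0.127 M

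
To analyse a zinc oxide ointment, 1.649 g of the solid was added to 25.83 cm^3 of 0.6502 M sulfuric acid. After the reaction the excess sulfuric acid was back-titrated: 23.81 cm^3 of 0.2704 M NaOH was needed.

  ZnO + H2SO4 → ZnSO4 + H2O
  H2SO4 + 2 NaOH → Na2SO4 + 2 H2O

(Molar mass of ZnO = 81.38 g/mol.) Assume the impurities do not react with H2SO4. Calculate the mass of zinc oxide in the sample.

n(H2SO4) added = 0.02583 × 0.6502 = 0.01679 mol
n(NaOH) used in back-titration = 0.02381 × 0.2704 = 6.438 × 10^-3 mol
From the 1:2 ratio, n(H2SO4) left over = 1/2 × 6.438 × 10^-3 = 3.219 × 10^-3 mol
n(H2SO4) consumed by analyte = 0.01679 − 3.219 × 10^-3 = 0.01358 mol
n(ZnO) = 0.01358 mol (1:1 ratio)
mass of ZnO = 0.01358 × 81.38 = 1.105 g

1.105 g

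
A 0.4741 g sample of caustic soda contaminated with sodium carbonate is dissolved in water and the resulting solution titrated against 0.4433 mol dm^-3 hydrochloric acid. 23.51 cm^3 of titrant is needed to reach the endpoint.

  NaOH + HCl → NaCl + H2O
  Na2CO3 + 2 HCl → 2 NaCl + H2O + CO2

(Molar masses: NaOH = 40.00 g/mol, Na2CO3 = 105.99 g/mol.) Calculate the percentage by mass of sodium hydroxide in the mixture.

50.78 %

n(HCl) = 0.02351 × 0.4433 = 0.01042 mol
Let x = n(NaOH), y = n(Na2CO3).
Titrant: 1x + 2y = 0.01042;  mass: 40.00x + 105.99y = 0.4741
Solving, x = 6.019 × 10^-3 mol, y = 2.202 × 10^-3 mol
mass of NaOH = 6.019 × 10^-3 × 40.00 = 0.2407 g
% NaOH = 0.2407 / 0.4741 × 100 = 50.78 %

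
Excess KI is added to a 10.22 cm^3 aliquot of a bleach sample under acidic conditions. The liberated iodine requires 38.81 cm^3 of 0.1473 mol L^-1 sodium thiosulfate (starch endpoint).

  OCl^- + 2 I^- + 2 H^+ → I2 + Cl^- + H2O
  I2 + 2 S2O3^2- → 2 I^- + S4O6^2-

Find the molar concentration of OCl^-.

0.2797 mol/L

n(S2O3^2-) = 0.03881 × 0.1473 = 5.717 × 10^-3 mol
n(I2) = n(S2O3^2-)/2 = 2.858 × 10^-3 mol
n(OCl^-) in the aliquot = 2.858 × 10^-3 mol (1:1 ratio)
[OCl^-] = 2.858 × 10^-3 / 0.01022 = 0.2797 mol/L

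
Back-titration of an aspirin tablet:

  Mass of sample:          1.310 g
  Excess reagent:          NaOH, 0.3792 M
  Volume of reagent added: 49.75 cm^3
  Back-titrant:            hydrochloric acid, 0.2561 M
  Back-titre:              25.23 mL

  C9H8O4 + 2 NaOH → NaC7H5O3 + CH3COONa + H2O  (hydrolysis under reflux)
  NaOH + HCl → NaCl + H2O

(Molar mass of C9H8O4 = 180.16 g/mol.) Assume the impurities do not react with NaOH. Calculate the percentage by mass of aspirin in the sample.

n(NaOH) added = 0.04975 × 0.3792 = 0.01887 mol
n(HCl) used in back-titration = 0.02523 × 0.2561 = 6.461 × 10^-3 mol
n(NaOH) left over = 6.461 × 10^-3 mol (1:1 ratio)
n(NaOH) consumed by analyte = 0.01887 − 6.461 × 10^-3 = 0.01240 mol
From the 1:2 ratio, n(C9H8O4) = 1/2 × 0.01240 = 6.202 × 10^-3 mol
mass of C9H8O4 = 6.202 × 10^-3 × 180.16 = 1.117 g
% C9H8O4 = 1.117 / 1.310 × 100 = 85.29 %

85.29 %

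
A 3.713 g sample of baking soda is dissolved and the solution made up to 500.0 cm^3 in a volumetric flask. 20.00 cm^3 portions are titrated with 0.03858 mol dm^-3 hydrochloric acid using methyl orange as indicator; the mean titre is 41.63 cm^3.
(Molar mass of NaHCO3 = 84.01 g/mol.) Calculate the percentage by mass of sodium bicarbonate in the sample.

90.85 %

NaHCO3 + HCl → NaCl + H2O + CO2
n(HCl) per titration = 0.04163 × 0.03858 = 1.606 × 10^-3 mol
n(NaHCO3) in each aliquot = 1.606 × 10^-3 mol (1:1 ratio)
n(NaHCO3) in the whole flask = 1.606 × 10^-3 × 500.0/20.00 = 0.04015 mol
mass of NaHCO3 = 0.04015 × 84.01 = 3.373 g
% NaHCO3 = 3.373 / 3.713 × 100 = 90.85 %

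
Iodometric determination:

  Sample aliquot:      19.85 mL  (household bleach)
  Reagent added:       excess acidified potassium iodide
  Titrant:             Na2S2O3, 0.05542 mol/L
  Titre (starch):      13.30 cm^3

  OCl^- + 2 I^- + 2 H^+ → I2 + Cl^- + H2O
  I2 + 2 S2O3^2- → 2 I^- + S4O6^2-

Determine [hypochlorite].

0.01857 mol/L

n(S2O3^2-) = 0.01330 × 0.05542 = 7.371 × 10^-4 mol
n(I2) = n(S2O3^2-)/2 = 3.685 × 10^-4 mol
n(OCl^-) in the aliquot = 3.685 × 10^-4 mol (1:1 ratio)
[OCl^-] = 3.685 × 10^-4 / 0.01985 = 0.01857 mol/L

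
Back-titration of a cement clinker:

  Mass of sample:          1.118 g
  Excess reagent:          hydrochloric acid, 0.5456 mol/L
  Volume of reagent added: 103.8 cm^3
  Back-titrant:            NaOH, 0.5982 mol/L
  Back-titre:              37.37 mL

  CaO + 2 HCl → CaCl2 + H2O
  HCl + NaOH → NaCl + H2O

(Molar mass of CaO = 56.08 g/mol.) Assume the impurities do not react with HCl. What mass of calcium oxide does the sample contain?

0.9612 g

n(HCl) added = 0.1038 × 0.5456 = 0.05663 mol
n(NaOH) used in back-titration = 0.03737 × 0.5982 = 0.02235 mol
n(HCl) left over = 0.02235 mol (1:1 ratio)
n(HCl) consumed by analyte = 0.05663 − 0.02235 = 0.03428 mol
From the 1:2 ratio, n(CaO) = 1/2 × 0.03428 = 0.01714 mol
mass of CaO = 0.01714 × 56.08 = 0.9612 g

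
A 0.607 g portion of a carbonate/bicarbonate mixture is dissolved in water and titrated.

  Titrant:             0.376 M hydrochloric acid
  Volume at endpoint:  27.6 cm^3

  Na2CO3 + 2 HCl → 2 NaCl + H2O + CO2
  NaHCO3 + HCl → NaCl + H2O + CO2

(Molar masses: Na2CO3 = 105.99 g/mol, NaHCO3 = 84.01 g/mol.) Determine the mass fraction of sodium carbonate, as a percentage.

n(HCl) = 0.0276 × 0.376 = 0.0104 mol
Let x = n(Na2CO3), y = n(NaHCO3).
Titrant: 2x + 1y = 0.0104;  mass: 105.99x + 84.01y = 0.607
Solving, x = 4.27 × 10^-3 mol, y = 1.84 × 10^-3 mol
mass of Na2CO3 = 4.27 × 10^-3 × 105.99 = 0.452 g
% Na2CO3 = 0.452 / 0.607 × 100 = 74.5 %

74.5 %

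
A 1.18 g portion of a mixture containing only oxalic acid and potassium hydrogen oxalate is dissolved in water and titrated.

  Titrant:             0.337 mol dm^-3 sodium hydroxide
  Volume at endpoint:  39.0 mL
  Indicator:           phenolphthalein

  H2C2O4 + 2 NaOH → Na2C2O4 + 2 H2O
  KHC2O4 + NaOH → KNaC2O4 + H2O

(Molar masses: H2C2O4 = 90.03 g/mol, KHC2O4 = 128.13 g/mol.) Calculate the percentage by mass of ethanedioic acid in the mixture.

23.1 %

n(NaOH) = 0.0390 × 0.337 = 0.0131 mol
Let x = n(H2C2O4), y = n(KHC2O4).
Titrant: 2x + 1y = 0.0131;  mass: 90.03x + 128.13y = 1.18
Solving, x = 3.03 × 10^-3 mol, y = 7.08 × 10^-3 mol
mass of H2C2O4 = 3.03 × 10^-3 × 90.03 = 0.273 g
% H2C2O4 = 0.273 / 1.18 × 100 = 23.1 %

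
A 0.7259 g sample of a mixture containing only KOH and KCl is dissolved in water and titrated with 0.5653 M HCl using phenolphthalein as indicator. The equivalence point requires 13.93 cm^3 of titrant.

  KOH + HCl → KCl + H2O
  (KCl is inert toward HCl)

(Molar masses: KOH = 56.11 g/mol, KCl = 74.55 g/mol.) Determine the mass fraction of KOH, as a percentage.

60.87 %

n(HCl) = 0.01393 × 0.5653 = 7.875 × 10^-3 mol
Let x = n(KOH), y = n(KCl).
Titrant: 1x = 7.875 × 10^-3;  mass: 56.11x + 74.55y = 0.7259
Solving, x = 7.875 × 10^-3 mol, y = 3.810 × 10^-3 mol
mass of KOH = 7.875 × 10^-3 × 56.11 = 0.4418 g
% KOH = 0.4418 / 0.7259 × 100 = 60.87 %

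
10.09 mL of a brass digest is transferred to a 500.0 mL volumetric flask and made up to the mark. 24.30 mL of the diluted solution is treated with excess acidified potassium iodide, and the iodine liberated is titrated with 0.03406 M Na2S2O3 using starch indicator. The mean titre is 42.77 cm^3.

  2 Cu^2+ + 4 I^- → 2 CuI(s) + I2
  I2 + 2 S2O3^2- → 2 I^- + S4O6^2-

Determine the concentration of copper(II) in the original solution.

n(S2O3^2-) = 0.04277 × 0.03406 = 1.457 × 10^-3 mol
n(I2) = n(S2O3^2-)/2 = 7.284 × 10^-4 mol
From the 2:1 ratio, n(Cu2+) in the aliquot = 2/1 × 7.284 × 10^-4 = 1.457 × 10^-3 mol
[Cu2+]_dilute = 1.457 × 10^-3 / 0.02430 = 0.05995 mol/L
[Cu2+]_original = 0.05995 × 500.0/10.09 = 2.971 mol/L

2.971 M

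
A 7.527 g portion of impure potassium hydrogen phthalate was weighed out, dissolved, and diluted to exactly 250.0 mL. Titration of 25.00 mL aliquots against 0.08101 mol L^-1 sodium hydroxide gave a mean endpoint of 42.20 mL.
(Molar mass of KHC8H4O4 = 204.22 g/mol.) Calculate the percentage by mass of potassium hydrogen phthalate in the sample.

92.75 %

KHC8H4O4 + NaOH → KNaC8H4O4 + H2O
n(NaOH) per titration = 0.04220 × 0.08101 = 3.419 × 10^-3 mol
n(KHC8H4O4) in each aliquot = 3.419 × 10^-3 mol (1:1 ratio)
n(KHC8H4O4) in the whole flask = 3.419 × 10^-3 × 250.0/25.00 = 0.03419 mol
mass of KHC8H4O4 = 0.03419 × 204.22 = 6.982 g
% KHC8H4O4 = 6.982 / 7.527 × 100 = 92.75 %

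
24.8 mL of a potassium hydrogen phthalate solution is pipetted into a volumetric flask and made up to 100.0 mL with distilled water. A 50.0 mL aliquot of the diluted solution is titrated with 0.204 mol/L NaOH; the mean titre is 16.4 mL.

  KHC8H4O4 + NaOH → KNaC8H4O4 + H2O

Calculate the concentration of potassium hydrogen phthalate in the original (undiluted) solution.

n(NaOH) = 0.0164 × 0.204 = 3.35 × 10^-3 mol
n(KHC8H4O4) in the aliquot = 3.35 × 10^-3 mol (1:1 ratio)
[KHC8H4O4]_dilute = 3.35 × 10^-3 / 0.0500 = 0.0669 mol/L
Dilution factor = 100.0 / 24.8 = 4.032
[KHC8H4O4]_stock = 0.0669 × 4.032 = 0.270 mol/L

0.270 mol/L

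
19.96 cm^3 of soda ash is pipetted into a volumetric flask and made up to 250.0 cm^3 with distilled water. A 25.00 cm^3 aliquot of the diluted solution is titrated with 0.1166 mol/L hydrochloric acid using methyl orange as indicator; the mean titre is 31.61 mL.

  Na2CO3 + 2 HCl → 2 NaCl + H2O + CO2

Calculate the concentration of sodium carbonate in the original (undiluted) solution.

n(HCl) = 0.03161 × 0.1166 = 3.686 × 10^-3 mol
From the 1:2 ratio, n(Na2CO3) in the aliquot = 1/2 × 3.686 × 10^-3 = 1.843 × 10^-3 mol
[Na2CO3]_dilute = 1.843 × 10^-3 / 0.02500 = 0.07371 mol/L
Dilution factor = 250.0 / 19.96 = 12.53
[Na2CO3]_stock = 0.07371 × 12.53 = 0.9233 mol/L

0.9233 mol/L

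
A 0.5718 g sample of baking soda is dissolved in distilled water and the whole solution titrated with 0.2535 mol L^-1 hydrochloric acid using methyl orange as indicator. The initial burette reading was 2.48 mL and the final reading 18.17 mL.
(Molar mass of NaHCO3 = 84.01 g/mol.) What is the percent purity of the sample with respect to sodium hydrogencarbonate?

58.44 %

NaHCO3 + HCl → NaCl + H2O + CO2
n(HCl) = 0.01569 L × 0.2535 mol/L = 3.977 × 10^-3 mol
n(NaHCO3) = 3.977 × 10^-3 mol (1:1 ratio)
mass of NaHCO3 = 3.977 × 10^-3 × 84.01 g/mol = 0.3341 g
% NaHCO3 = 0.3341 / 0.5718 × 100 = 58.44 %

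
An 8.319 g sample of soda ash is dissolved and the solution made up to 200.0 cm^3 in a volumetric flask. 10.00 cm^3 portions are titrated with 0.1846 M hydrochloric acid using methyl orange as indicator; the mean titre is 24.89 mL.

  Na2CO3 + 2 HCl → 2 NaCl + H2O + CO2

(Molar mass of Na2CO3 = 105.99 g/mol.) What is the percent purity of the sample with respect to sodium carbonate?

n(HCl) per titration = 0.02489 × 0.1846 = 4.595 × 10^-3 mol
From the 1:2 ratio, n(Na2CO3) in each aliquot = 1/2 × 4.595 × 10^-3 = 2.297 × 10^-3 mol
n(Na2CO3) in the whole flask = 2.297 × 10^-3 × 200.0/10.00 = 0.04595 mol
mass of Na2CO3 = 0.04595 × 105.99 = 4.870 g
% Na2CO3 = 4.870 / 8.319 × 100 = 58.54 %

58.54 %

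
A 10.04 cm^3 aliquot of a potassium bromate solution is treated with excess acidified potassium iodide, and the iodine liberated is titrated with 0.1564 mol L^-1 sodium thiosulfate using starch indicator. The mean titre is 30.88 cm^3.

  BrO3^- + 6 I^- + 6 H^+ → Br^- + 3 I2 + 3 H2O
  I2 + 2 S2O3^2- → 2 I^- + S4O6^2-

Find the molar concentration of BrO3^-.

0.08017 mol/L

n(S2O3^2-) = 0.03088 × 0.1564 = 4.830 × 10^-3 mol
n(I2) = n(S2O3^2-)/2 = 2.415 × 10^-3 mol
From the 1:3 ratio, n(BrO3^-) in the aliquot = 1/3 × 2.415 × 10^-3 = 8.049 × 10^-4 mol
[BrO3^-] = 8.049 × 10^-4 / 0.01004 = 0.08017 mol/L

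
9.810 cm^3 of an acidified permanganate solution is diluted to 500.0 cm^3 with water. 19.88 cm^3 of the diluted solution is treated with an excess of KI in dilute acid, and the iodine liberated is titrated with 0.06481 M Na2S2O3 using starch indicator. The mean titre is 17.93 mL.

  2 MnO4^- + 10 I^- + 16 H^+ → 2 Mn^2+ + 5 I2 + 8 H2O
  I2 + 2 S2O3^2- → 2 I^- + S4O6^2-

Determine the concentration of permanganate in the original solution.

n(S2O3^2-) = 0.01793 × 0.06481 = 1.162 × 10^-3 mol
n(I2) = n(S2O3^2-)/2 = 5.810 × 10^-4 mol
From the 2:5 ratio, n(MnO4^-) in the aliquot = 2/5 × 5.810 × 10^-4 = 2.324 × 10^-4 mol
[MnO4^-]_dilute = 2.324 × 10^-4 / 0.01988 = 0.01169 mol/L
[MnO4^-]_original = 0.01169 × 500.0/9.810 = 0.5958 mol/L

0.5958 M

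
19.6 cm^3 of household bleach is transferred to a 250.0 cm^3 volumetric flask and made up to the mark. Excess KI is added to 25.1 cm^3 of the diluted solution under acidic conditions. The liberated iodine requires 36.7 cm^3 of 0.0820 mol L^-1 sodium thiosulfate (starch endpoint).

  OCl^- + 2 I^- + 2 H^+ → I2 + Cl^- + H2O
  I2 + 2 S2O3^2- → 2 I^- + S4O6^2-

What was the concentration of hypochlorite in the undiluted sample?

n(S2O3^2-) = 0.0367 × 0.0820 = 3.01 × 10^-3 mol
n(I2) = n(S2O3^2-)/2 = 1.50 × 10^-3 mol
n(OCl^-) in the aliquot = 1.50 × 10^-3 mol (1:1 ratio)
[OCl^-]_dilute = 1.50 × 10^-3 / 0.0251 = 0.0599 mol/L
[OCl^-]_original = 0.0599 × 250.0/19.6 = 0.765 mol/L

0.765 mol/L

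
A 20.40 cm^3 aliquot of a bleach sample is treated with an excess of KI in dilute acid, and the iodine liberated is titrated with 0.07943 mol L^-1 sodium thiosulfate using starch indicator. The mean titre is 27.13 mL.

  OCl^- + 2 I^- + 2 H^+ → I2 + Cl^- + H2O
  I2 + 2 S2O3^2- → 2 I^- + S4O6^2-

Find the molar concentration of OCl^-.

n(S2O3^2-) = 0.02713 × 0.07943 = 2.155 × 10^-3 mol
n(I2) = n(S2O3^2-)/2 = 1.077 × 10^-3 mol
n(OCl^-) in the aliquot = 1.077 × 10^-3 mol (1:1 ratio)
[OCl^-] = 1.077 × 10^-3 / 0.02040 = 0.05282 mol/L

0.05282 mol/L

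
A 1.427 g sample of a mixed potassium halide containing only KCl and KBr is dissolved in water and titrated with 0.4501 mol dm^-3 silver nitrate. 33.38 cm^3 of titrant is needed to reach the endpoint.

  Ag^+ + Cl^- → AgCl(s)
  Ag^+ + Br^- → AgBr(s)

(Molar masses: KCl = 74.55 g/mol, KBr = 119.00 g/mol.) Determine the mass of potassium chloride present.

0.6053 g

n(AgNO3) = 0.03338 × 0.4501 = 0.01502 mol
Let x = n(KCl), y = n(KBr).
Titrant: 1x + 1y = 0.01502;  mass: 74.55x + 119.00y = 1.427
Solving, x = 8.119 × 10^-3 mol, y = 6.905 × 10^-3 mol
mass of KCl = 8.119 × 10^-3 × 74.55 = 0.6053 g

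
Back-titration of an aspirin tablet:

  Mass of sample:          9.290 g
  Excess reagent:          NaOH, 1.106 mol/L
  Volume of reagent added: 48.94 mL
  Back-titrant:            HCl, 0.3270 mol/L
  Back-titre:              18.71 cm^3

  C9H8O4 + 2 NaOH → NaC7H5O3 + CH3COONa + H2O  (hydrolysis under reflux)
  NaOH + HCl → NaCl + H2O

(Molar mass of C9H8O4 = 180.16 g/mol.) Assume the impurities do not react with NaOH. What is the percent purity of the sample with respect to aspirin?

n(NaOH) added = 0.04894 × 1.106 = 0.05413 mol
n(HCl) used in back-titration = 0.01871 × 0.3270 = 6.118 × 10^-3 mol
n(NaOH) left over = 6.118 × 10^-3 mol (1:1 ratio)
n(NaOH) consumed by analyte = 0.05413 − 6.118 × 10^-3 = 0.04801 mol
From the 1:2 ratio, n(C9H8O4) = 1/2 × 0.04801 = 0.02400 mol
mass of C9H8O4 = 0.02400 × 180.16 = 4.325 g
% C9H8O4 = 4.325 / 9.290 × 100 = 46.55 %

46.55 %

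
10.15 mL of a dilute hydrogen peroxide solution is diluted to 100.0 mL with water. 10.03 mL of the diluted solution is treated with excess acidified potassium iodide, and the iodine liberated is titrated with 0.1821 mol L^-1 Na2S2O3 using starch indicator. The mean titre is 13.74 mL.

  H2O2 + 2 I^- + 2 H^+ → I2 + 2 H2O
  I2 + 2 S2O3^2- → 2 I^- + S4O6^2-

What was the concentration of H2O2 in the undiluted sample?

1.229 mol/L

n(S2O3^2-) = 0.01374 × 0.1821 = 2.502 × 10^-3 mol
n(I2) = n(S2O3^2-)/2 = 1.251 × 10^-3 mol
n(H2O2) in the aliquot = 1.251 × 10^-3 mol (1:1 ratio)
[H2O2]_dilute = 1.251 × 10^-3 / 0.01003 = 0.1247 mol/L
[H2O2]_original = 0.1247 × 100.0/10.15 = 1.229 mol/L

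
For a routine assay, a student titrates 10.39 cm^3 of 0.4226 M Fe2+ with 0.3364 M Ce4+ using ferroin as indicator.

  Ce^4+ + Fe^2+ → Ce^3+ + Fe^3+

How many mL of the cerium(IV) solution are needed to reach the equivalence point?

n(Fe2+) = 0.01039 L × 0.4226 mol/L = 4.391 × 10^-3 mol
n(Ce4+) = 4.391 × 10^-3 mol (1:1 stoichiometry)
V(Ce4+) = 4.391 × 10^-3 mol / 0.3364 mol/L = 0.01305 L = 13.05 mL

13.05 mL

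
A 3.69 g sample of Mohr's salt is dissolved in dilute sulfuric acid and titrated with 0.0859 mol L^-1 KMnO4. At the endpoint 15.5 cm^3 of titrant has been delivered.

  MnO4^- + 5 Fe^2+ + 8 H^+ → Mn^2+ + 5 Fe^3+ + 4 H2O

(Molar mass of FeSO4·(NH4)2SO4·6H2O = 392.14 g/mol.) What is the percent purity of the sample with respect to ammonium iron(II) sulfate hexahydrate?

70.7 %

n(KMnO4) = 0.0155 L × 0.0859 mol/L = 1.33 × 10^-3 mol
From the 5:1 ratio, n(FeSO4·(NH4)2SO4·6H2O) = 5/1 × 1.33 × 10^-3 = 6.66 × 10^-3 mol
mass of FeSO4·(NH4)2SO4·6H2O = 6.66 × 10^-3 × 392.14 g/mol = 2.61 g
% FeSO4·(NH4)2SO4·6H2O = 2.61 / 3.69 × 100 = 70.7 %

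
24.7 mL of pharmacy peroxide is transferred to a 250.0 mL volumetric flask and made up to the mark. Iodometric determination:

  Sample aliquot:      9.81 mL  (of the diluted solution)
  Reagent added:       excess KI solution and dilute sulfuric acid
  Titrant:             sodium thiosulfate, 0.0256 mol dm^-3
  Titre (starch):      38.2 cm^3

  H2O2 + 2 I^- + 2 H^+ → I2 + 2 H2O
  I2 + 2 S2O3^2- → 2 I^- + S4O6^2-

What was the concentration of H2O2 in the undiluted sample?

n(S2O3^2-) = 0.0382 × 0.0256 = 9.78 × 10^-4 mol
n(I2) = n(S2O3^2-)/2 = 4.89 × 10^-4 mol
n(H2O2) in the aliquot = 4.89 × 10^-4 mol (1:1 ratio)
[H2O2]_dilute = 4.89 × 10^-4 / 0.00981 = 0.0498 mol/L
[H2O2]_original = 0.0498 × 250.0/24.7 = 0.504 mol/L

0.504 mol/L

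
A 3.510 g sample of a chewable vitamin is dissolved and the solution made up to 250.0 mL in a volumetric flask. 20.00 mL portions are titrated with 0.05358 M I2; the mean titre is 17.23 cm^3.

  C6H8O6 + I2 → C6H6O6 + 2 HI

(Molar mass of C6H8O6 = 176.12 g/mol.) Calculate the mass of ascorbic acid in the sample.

n(I2) per titration = 0.01723 × 0.05358 = 9.232 × 10^-4 mol
n(C6H8O6) in each aliquot = 9.232 × 10^-4 mol (1:1 ratio)
n(C6H8O6) in the whole flask = 9.232 × 10^-4 × 250.0/20.00 = 0.01154 mol
mass of C6H8O6 = 0.01154 × 176.12 = 2.032 g

2.032 g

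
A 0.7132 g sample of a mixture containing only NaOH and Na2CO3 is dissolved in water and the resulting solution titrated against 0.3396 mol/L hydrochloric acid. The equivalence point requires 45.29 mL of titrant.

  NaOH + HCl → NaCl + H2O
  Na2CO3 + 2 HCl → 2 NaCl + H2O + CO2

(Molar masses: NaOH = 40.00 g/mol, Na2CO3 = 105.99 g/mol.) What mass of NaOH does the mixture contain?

0.3136 g

n(HCl) = 0.04529 × 0.3396 = 0.01538 mol
Let x = n(NaOH), y = n(Na2CO3).
Titrant: 1x + 2y = 0.01538;  mass: 40.00x + 105.99y = 0.7132
Solving, x = 7.841 × 10^-3 mol, y = 3.770 × 10^-3 mol
mass of NaOH = 7.841 × 10^-3 × 40.00 = 0.3136 g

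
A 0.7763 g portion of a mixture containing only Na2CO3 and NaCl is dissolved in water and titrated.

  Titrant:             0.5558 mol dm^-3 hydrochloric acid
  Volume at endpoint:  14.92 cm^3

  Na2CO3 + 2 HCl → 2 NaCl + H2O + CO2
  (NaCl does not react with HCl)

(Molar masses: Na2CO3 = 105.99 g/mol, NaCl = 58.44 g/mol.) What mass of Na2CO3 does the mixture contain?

n(HCl) = 0.01492 × 0.5558 = 8.293 × 10^-3 mol
Let x = n(Na2CO3), y = n(NaCl).
Titrant: 2x = 8.293 × 10^-3;  mass: 105.99x + 58.44y = 0.7763
Solving, x = 4.146 × 10^-3 mol, y = 5.764 × 10^-3 mol
mass of Na2CO3 = 4.146 × 10^-3 × 105.99 = 0.4395 g

0.4395 g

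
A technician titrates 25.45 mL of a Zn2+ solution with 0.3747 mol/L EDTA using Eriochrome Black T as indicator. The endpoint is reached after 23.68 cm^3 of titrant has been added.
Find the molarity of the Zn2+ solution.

0.3486 mol/L

Zn^2+ + EDTA^4- → [Zn(EDTA)]^2-
n(EDTA) = 0.02368 L × 0.3747 mol/L = 8.873 × 10^-3 mol
n(Zn2+) = 8.873 × 10^-3 mol (1:1 mole ratio)
[Zn2+] = 8.873 × 10^-3 mol / 0.02545 L = 0.3486 mol/L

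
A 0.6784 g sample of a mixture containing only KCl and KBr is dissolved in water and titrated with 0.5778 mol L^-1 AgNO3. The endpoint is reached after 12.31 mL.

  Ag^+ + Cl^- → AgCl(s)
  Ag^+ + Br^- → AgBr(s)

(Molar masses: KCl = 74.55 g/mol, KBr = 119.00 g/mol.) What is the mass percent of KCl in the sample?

n(AgNO3) = 0.01231 × 0.5778 = 7.113 × 10^-3 mol
Let x = n(KCl), y = n(KBr).
Titrant: 1x + 1y = 7.113 × 10^-3;  mass: 74.55x + 119.00y = 0.6784
Solving, x = 3.780 × 10^-3 mol, y = 3.333 × 10^-3 mol
mass of KCl = 3.780 × 10^-3 × 74.55 = 0.2818 g
% KCl = 0.2818 / 0.6784 × 100 = 41.54 %

41.54 %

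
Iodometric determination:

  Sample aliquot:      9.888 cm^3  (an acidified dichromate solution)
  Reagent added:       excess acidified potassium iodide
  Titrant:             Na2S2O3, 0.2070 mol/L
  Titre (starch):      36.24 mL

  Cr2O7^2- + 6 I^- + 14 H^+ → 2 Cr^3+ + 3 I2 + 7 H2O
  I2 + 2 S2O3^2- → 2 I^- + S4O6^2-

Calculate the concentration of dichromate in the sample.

n(S2O3^2-) = 0.03624 × 0.2070 = 7.502 × 10^-3 mol
n(I2) = n(S2O3^2-)/2 = 3.751 × 10^-3 mol
From the 1:3 ratio, n(Cr2O7^2-) in the aliquot = 1/3 × 3.751 × 10^-3 = 1.250 × 10^-3 mol
[Cr2O7^2-] = 1.250 × 10^-3 / 0.009888 = 0.1264 mol/L

0.1264 mol/L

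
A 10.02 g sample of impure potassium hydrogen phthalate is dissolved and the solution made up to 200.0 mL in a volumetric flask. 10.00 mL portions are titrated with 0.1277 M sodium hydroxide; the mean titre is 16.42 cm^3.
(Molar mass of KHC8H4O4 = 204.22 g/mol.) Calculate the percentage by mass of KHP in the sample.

KHC8H4O4 + NaOH → KNaC8H4O4 + H2O
n(NaOH) per titration = 0.01642 × 0.1277 = 2.097 × 10^-3 mol
n(KHC8H4O4) in each aliquot = 2.097 × 10^-3 mol (1:1 ratio)
n(KHC8H4O4) in the whole flask = 2.097 × 10^-3 × 200.0/10.00 = 0.04194 mol
mass of KHC8H4O4 = 0.04194 × 204.22 = 8.564 g
% KHC8H4O4 = 8.564 / 10.02 × 100 = 85.47 %

85.47 %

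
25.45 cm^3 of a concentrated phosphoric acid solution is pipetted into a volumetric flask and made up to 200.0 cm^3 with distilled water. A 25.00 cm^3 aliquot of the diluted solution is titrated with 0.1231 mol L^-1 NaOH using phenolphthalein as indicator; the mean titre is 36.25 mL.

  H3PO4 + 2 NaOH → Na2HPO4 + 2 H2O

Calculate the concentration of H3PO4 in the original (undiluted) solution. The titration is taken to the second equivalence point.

0.7014 mol/L

n(NaOH) = 0.03625 × 0.1231 = 4.462 × 10^-3 mol
From the 1:2 ratio, n(H3PO4) in the aliquot = 1/2 × 4.462 × 10^-3 = 2.231 × 10^-3 mol
[H3PO4]_dilute = 2.231 × 10^-3 / 0.02500 = 0.08925 mol/L
Dilution factor = 200.0 / 25.45 = 7.859
[H3PO4]_stock = 0.08925 × 7.859 = 0.7014 mol/L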